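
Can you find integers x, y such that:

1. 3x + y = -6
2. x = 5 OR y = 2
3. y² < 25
No

The full constraint system is jointly infeasible over the integers. Each constraint and what it forces:

  - 3x + y = -6: is a linear equation tying the variables together
  - x = 5 OR y = 2: forces a choice: either x = 5 or y = 2
  - y² < 25: restricts y to |y| ≤ 4

Split on the disjunction (x = 5 OR y = 2):
  • If x = 5: the equation forces y = -21, but y² < 25 requires |y| ≤ 4.
  • If y = 2: with y = 2, every remaining term of the linear equation is divisible by 3, so the left side is ≡ 0 (mod 3); but the right side -8 ≡ 1 (mod 3). No integers can satisfy it.
Both branches are infeasible, so the system has no integer solution.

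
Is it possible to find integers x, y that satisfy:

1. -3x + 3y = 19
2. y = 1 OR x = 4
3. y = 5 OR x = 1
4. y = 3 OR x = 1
No

Even the single constraint (-3x + 3y = 19) is infeasible over the integers.

  - -3x + 3y = 19: every term on the left is divisible by 3, so the LHS ≡ 0 (mod 3), but the RHS 19 is not — no integer solution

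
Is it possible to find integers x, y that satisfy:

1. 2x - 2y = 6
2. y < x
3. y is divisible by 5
Yes

Take x = 3, y = 0. Substituting into each constraint:
  (1) 2(3) - 2(0) = 6 ✓
  (2) 0 < 3 ✓
  (3) 0 = 5 × 0, remainder 0 ✓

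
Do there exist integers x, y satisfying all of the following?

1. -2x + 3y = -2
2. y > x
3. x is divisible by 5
Yes

Take x = -5, y = -4. Substituting into each constraint:
  (1) -2(-5) + 3(-4) = -2 ✓
  (2) -4 > -5 ✓
  (3) -5 = 5 × -1, remainder 0 ✓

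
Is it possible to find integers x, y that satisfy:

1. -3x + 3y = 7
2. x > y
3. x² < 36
No

Even the single constraint (-3x + 3y = 7) is infeasible over the integers.

  - -3x + 3y = 7: every term on the left is divisible by 3, so the LHS ≡ 0 (mod 3), but the RHS 7 is not — no integer solution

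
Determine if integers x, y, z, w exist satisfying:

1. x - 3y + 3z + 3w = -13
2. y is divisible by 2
Yes

Take x = 2, y = 0, z = 0, w = -5. Substituting into each constraint:
  (1) 2 - 3(0) + 3(0) + 3(-5) = -13 ✓
  (2) 0 = 2 × 0, remainder 0 ✓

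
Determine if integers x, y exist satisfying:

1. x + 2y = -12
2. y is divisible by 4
Yes

Take x = -12, y = 0. Substituting into each constraint:
  (1) (-12) + 2(0) = -12 ✓
  (2) 0 = 4 × 0, remainder 0 ✓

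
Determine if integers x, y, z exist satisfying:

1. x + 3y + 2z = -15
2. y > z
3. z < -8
Yes

Take x = 3, y = 0, z = -9. Substituting into each constraint:
  (1) 3 + 3(0) + 2(-9) = -15 ✓
  (2) 0 > -9 ✓
  (3) -9 < -8 ✓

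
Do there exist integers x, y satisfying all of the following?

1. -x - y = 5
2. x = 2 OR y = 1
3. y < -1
Yes

Take x = 2, y = -7. Substituting into each constraint:
  (1) (-2) + 7 = 5 ✓
  (2) x = 2, target 2 ✓ (first branch holds)
  (3) -7 < -1 ✓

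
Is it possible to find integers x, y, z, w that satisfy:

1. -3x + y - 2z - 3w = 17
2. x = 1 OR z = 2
Yes

Take x = 1, y = 0, z = -1, w = -6. Substituting into each constraint:
  (1) -3(1) + 0 - 2(-1) - 3(-6) = 17 ✓
  (2) x = 1, target 1 ✓ (first branch holds)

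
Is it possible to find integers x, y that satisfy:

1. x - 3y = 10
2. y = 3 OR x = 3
Yes

Take x = 19, y = 3. Substituting into each constraint:
  (1) 19 - 3(3) = 10 ✓
  (2) y = 3, target 3 ✓ (first branch holds)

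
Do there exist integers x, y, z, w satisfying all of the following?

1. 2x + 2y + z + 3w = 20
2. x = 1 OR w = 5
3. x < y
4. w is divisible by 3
Yes

Take x = 1, y = 2, z = 14, w = 0. Substituting into each constraint:
  (1) 2(1) + 2(2) + 14 + 3(0) = 20 ✓
  (2) x = 1, target 1 ✓ (first branch holds)
  (3) 1 < 2 ✓
  (4) 0 = 3 × 0, remainder 0 ✓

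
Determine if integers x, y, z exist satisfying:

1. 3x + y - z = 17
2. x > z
Yes

Take x = 0, y = 16, z = -1. Substituting into each constraint:
  (1) 3(0) + 16 + 1 = 17 ✓
  (2) 0 > -1 ✓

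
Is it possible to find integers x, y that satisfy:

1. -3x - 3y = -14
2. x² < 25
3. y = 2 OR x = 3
No

Even the single constraint (-3x - 3y = -14) is infeasible over the integers.

  - -3x - 3y = -14: every term on the left is divisible by 3, so the LHS ≡ 0 (mod 3), but the RHS -14 is not — no integer solution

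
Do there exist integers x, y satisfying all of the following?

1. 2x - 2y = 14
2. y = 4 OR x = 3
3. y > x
No

A contradictory subset is {2x - 2y = 14, y > x}. No integer assignment can satisfy these jointly:

  - 2x - 2y = 14: is a linear equation tying the variables together
  - y > x: bounds one variable relative to another variable

From the equation, x − y = 7, i.e. y − x = -7; but y > x requires y − x ≥ 1. Contradiction.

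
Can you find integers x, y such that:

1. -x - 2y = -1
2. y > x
Yes

Take x = -1, y = 1. Substituting into each constraint:
  (1) 1 - 2(1) = -1 ✓
  (2) 1 > -1 ✓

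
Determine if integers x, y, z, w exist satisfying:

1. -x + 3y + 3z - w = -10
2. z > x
Yes

Take x = 1, y = -5, z = 2, w = 0. Substituting into each constraint:
  (1) (-1) + 3(-5) + 3(2) + 0 = -10 ✓
  (2) 2 > 1 ✓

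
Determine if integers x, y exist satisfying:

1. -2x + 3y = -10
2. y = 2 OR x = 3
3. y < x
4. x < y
No

A contradictory subset is {y < x, x < y}. No integer assignment can satisfy these jointly:

  - y < x: bounds one variable relative to another variable
  - x < y: bounds one variable relative to another variable

Direct contradiction: x > y and y > x cannot both hold.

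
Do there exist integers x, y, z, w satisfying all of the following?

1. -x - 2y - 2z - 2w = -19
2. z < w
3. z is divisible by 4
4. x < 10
Yes

Take x = 1, y = 8, z = 0, w = 1. Substituting into each constraint:
  (1) (-1) - 2(8) - 2(0) - 2(1) = -19 ✓
  (2) 0 < 1 ✓
  (3) 0 = 4 × 0, remainder 0 ✓
  (4) 1 < 10 ✓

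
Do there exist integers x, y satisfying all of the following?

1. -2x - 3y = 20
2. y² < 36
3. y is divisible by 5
Yes

Take x = -10, y = 0. Substituting into each constraint:
  (1) -2(-10) - 3(0) = 20 ✓
  (2) y² = (0)² = 0, and 0 < 36 ✓
  (3) 0 = 5 × 0, remainder 0 ✓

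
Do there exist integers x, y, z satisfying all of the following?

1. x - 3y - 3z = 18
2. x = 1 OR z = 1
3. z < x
Yes

Take x = 3, y = -6, z = 1. Substituting into each constraint:
  (1) 3 - 3(-6) - 3(1) = 18 ✓
  (2) z = 1, target 1 ✓ (second branch holds)
  (3) 1 < 3 ✓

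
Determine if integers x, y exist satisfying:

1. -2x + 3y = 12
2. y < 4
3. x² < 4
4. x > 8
No

A contradictory subset is {-2x + 3y = 12, y < 4, x > 8}. No integer assignment can satisfy these jointly:

  - -2x + 3y = 12: is a linear equation tying the variables together
  - y < 4: bounds one variable relative to a constant
  - x > 8: bounds one variable relative to a constant

Range argument: with x ∈ [9, ∞], y ∈ [−∞, 3], the left side of the equation is at most -9, but the right side is 12 > -9. No integer solution exists.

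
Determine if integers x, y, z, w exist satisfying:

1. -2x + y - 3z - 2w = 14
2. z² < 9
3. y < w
Yes

Take x = 0, y = -16, z = 0, w = -15. Substituting into each constraint:
  (1) -2(0) + (-16) - 3(0) - 2(-15) = 14 ✓
  (2) z² = (0)² = 0, and 0 < 9 ✓
  (3) -16 < -15 ✓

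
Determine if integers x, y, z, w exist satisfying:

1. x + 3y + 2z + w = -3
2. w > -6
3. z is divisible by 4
Yes

Take x = -3, y = 0, z = 0, w = 0. Substituting into each constraint:
  (1) (-3) + 3(0) + 2(0) + 0 = -3 ✓
  (2) 0 > -6 ✓
  (3) 0 = 4 × 0, remainder 0 ✓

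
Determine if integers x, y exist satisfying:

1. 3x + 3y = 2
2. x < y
No

Even the single constraint (3x + 3y = 2) is infeasible over the integers.

  - 3x + 3y = 2: every term on the left is divisible by 3, so the LHS ≡ 0 (mod 3), but the RHS 2 is not — no integer solution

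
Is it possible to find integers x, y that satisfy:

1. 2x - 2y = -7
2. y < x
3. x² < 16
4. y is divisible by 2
No

Even the single constraint (2x - 2y = -7) is infeasible over the integers.

  - 2x - 2y = -7: every term on the left is divisible by 2, so the LHS ≡ 0 (mod 2), but the RHS -7 is not — no integer solution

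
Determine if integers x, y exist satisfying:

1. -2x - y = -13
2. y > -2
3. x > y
Yes

Take x = 6, y = 1. Substituting into each constraint:
  (1) -2(6) + (-1) = -13 ✓
  (2) 1 > -2 ✓
  (3) 6 > 1 ✓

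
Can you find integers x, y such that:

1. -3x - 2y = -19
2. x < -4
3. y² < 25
No

The full constraint system is jointly infeasible over the integers. Each constraint and what it forces:

  - -3x - 2y = -19: is a linear equation tying the variables together
  - x < -4: bounds one variable relative to a constant
  - y² < 25: restricts y to |y| ≤ 4

Range argument: with x ∈ [−∞, -5], y ∈ [-4, 4], the left side of the equation is at least 7, but the right side is -19 < 7. No integer solution exists.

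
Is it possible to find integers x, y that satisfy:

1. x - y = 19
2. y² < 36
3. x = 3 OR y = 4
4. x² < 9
No

A contradictory subset is {x - y = 19, x = 3 OR y = 4, x² < 9}. No integer assignment can satisfy these jointly:

  - x - y = 19: is a linear equation tying the variables together
  - x = 3 OR y = 4: forces a choice: either x = 3 or y = 4
  - x² < 9: restricts x to |x| ≤ 2

Split on the disjunction (x = 3 OR y = 4):
  • If x = 3: this contradicts x² < 9, which requires |x| ≤ 2.
  • If y = 4: the equation forces x = 23, but x² < 9 requires |x| ≤ 2.
Both branches are infeasible, so the system has no integer solution.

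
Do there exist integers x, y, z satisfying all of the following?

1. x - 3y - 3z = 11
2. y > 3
Yes

Take x = 23, y = 4, z = 0. Substituting into each constraint:
  (1) 23 - 3(4) - 3(0) = 11 ✓
  (2) 4 > 3 ✓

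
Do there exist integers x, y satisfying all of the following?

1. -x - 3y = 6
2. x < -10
Yes

Take x = -12, y = 2. Substituting into each constraint:
  (1) 12 - 3(2) = 6 ✓
  (2) -12 < -10 ✓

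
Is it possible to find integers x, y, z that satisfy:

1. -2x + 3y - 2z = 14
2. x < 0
Yes

Take x = -7, y = 0, z = 0. Substituting into each constraint:
  (1) -2(-7) + 3(0) - 2(0) = 14 ✓
  (2) -7 < 0 ✓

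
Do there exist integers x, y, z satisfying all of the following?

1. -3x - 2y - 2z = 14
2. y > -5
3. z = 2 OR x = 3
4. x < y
Yes

Take x = -4, y = -3, z = 2. Substituting into each constraint:
  (1) -3(-4) - 2(-3) - 2(2) = 14 ✓
  (2) -3 > -5 ✓
  (3) z = 2, target 2 ✓ (first branch holds)
  (4) -4 < -3 ✓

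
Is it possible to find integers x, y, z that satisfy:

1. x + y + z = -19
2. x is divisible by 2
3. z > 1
Yes

Take x = 0, y = -21, z = 2. Substituting into each constraint:
  (1) 0 + (-21) + 2 = -19 ✓
  (2) 0 = 2 × 0, remainder 0 ✓
  (3) 2 > 1 ✓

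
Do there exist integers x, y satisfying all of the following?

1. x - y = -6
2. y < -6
Yes

Take x = -13, y = -7. Substituting into each constraint:
  (1) (-13) + 7 = -6 ✓
  (2) -7 < -6 ✓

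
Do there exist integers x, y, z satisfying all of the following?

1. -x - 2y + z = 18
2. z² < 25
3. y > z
Yes

Take x = -19, y = 0, z = -1. Substituting into each constraint:
  (1) 19 - 2(0) + (-1) = 18 ✓
  (2) z² = (-1)² = 1, and 1 < 25 ✓
  (3) 0 > -1 ✓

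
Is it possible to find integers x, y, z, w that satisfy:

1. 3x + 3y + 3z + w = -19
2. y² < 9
Yes

Take x = 0, y = 0, z = -7, w = 2. Substituting into each constraint:
  (1) 3(0) + 3(0) + 3(-7) + 2 = -19 ✓
  (2) y² = (0)² = 0, and 0 < 9 ✓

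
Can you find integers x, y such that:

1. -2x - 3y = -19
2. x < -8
Yes

Take x = -10, y = 13. Substituting into each constraint:
  (1) -2(-10) - 3(13) = -19 ✓
  (2) -10 < -8 ✓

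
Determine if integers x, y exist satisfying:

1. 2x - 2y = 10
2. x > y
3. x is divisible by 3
Yes

Take x = 0, y = -5. Substituting into each constraint:
  (1) 2(0) - 2(-5) = 10 ✓
  (2) 0 > -5 ✓
  (3) 0 = 3 × 0, remainder 0 ✓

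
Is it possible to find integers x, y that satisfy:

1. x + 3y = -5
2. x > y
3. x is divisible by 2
Yes

Take x = 4, y = -3. Substituting into each constraint:
  (1) 4 + 3(-3) = -5 ✓
  (2) 4 > -3 ✓
  (3) 4 = 2 × 2, remainder 0 ✓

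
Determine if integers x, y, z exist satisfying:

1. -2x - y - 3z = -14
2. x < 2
Yes

Take x = 0, y = 2, z = 4. Substituting into each constraint:
  (1) -2(0) + (-2) - 3(4) = -14 ✓
  (2) 0 < 2 ✓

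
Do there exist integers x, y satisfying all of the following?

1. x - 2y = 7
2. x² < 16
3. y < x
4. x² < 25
Yes

Take x = 1, y = -3. Substituting into each constraint:
  (1) 1 - 2(-3) = 7 ✓
  (2) x² = (1)² = 1, and 1 < 16 ✓
  (3) -3 < 1 ✓
  (4) x² = (1)² = 1, and 1 < 25 ✓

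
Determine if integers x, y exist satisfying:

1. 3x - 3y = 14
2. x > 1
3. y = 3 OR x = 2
No

Even the single constraint (3x - 3y = 14) is infeasible over the integers.

  - 3x - 3y = 14: every term on the left is divisible by 3, so the LHS ≡ 0 (mod 3), but the RHS 14 is not — no integer solution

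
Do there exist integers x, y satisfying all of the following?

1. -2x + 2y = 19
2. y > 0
No

Even the single constraint (-2x + 2y = 19) is infeasible over the integers.

  - -2x + 2y = 19: every term on the left is divisible by 2, so the LHS ≡ 0 (mod 2), but the RHS 19 is not — no integer solution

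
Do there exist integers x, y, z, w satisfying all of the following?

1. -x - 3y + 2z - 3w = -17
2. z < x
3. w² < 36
Yes

Take x = 0, y = 5, z = -1, w = 0. Substituting into each constraint:
  (1) 0 - 3(5) + 2(-1) - 3(0) = -17 ✓
  (2) -1 < 0 ✓
  (3) w² = (0)² = 0, and 0 < 36 ✓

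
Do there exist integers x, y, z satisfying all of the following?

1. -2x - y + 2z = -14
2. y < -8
Yes

Take x = 0, y = -10, z = -12. Substituting into each constraint:
  (1) -2(0) + 10 + 2(-12) = -14 ✓
  (2) -10 < -8 ✓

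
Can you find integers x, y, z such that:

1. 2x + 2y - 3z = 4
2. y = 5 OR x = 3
Yes

Take x = 3, y = 2, z = 2. Substituting into each constraint:
  (1) 2(3) + 2(2) - 3(2) = 4 ✓
  (2) x = 3, target 3 ✓ (second branch holds)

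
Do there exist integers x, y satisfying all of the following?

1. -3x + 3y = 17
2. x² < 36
No

Even the single constraint (-3x + 3y = 17) is infeasible over the integers.

  - -3x + 3y = 17: every term on the left is divisible by 3, so the LHS ≡ 0 (mod 3), but the RHS 17 is not — no integer solution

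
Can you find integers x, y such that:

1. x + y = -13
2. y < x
Yes

Take x = 0, y = -13. Substituting into each constraint:
  (1) 0 + (-13) = -13 ✓
  (2) -13 < 0 ✓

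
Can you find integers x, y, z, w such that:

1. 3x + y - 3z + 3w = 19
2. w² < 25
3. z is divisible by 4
Yes

Take x = 0, y = 19, z = 0, w = 0. Substituting into each constraint:
  (1) 3(0) + 19 - 3(0) + 3(0) = 19 ✓
  (2) w² = (0)² = 0, and 0 < 25 ✓
  (3) 0 = 4 × 0, remainder 0 ✓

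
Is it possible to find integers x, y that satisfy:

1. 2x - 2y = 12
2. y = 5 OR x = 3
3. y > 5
No

The full constraint system is jointly infeasible over the integers. Each constraint and what it forces:

  - 2x - 2y = 12: is a linear equation tying the variables together
  - y = 5 OR x = 3: forces a choice: either y = 5 or x = 3
  - y > 5: bounds one variable relative to a constant

Split on the disjunction (y = 5 OR x = 3):
  • If y = 5: this contradicts the bound y ≥ 6.
  • If x = 3: the equation forces y = -3, which contradicts the bound y ≥ 6.
Both branches are infeasible, so the system has no integer solution.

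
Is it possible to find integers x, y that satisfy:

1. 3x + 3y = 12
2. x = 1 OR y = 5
Yes

Take x = 1, y = 3. Substituting into each constraint:
  (1) 3(1) + 3(3) = 12 ✓
  (2) x = 1, target 1 ✓ (first branch holds)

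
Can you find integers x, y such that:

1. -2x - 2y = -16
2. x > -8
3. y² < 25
Yes

Take x = 8, y = 0. Substituting into each constraint:
  (1) -2(8) - 2(0) = -16 ✓
  (2) 8 > -8 ✓
  (3) y² = (0)² = 0, and 0 < 25 ✓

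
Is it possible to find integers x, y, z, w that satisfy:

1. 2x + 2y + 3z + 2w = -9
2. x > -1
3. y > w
Yes

Take x = 0, y = 2, z = -5, w = 1. Substituting into each constraint:
  (1) 2(0) + 2(2) + 3(-5) + 2(1) = -9 ✓
  (2) 0 > -1 ✓
  (3) 2 > 1 ✓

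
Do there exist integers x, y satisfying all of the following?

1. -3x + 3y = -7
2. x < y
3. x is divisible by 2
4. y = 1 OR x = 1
No

Even the single constraint (-3x + 3y = -7) is infeasible over the integers.

  - -3x + 3y = -7: every term on the left is divisible by 3, so the LHS ≡ 0 (mod 3), but the RHS -7 is not — no integer solution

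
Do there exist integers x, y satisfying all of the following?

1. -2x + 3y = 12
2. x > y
Yes

Take x = 15, y = 14. Substituting into each constraint:
  (1) -2(15) + 3(14) = 12 ✓
  (2) 15 > 14 ✓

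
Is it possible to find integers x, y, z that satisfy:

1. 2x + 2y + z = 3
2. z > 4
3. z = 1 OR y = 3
Yes

Take x = -4, y = 3, z = 5. Substituting into each constraint:
  (1) 2(-4) + 2(3) + 5 = 3 ✓
  (2) 5 > 4 ✓
  (3) y = 3, target 3 ✓ (second branch holds)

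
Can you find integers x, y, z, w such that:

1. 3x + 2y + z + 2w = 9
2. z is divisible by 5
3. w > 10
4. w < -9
No

A contradictory subset is {w > 10, w < -9}. No integer assignment can satisfy these jointly:

  - w > 10: bounds one variable relative to a constant
  - w < -9: bounds one variable relative to a constant

Direct contradiction: the bounds on w require w ≥ 11 and w ≤ -10 simultaneously, which is empty.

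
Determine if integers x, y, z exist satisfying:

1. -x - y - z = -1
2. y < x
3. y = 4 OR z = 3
Yes

Take x = 5, y = 4, z = -8. Substituting into each constraint:
  (1) (-5) + (-4) + 8 = -1 ✓
  (2) 4 < 5 ✓
  (3) y = 4, target 4 ✓ (first branch holds)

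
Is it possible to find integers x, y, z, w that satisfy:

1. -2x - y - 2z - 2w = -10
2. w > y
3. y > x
Yes

Take x = -1, y = 0, z = 5, w = 1. Substituting into each constraint:
  (1) -2(-1) + 0 - 2(5) - 2(1) = -10 ✓
  (2) 1 > 0 ✓
  (3) 0 > -1 ✓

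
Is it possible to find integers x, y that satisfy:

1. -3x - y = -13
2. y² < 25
Yes

Take x = 4, y = 1. Substituting into each constraint:
  (1) -3(4) + (-1) = -13 ✓
  (2) y² = (1)² = 1, and 1 < 25 ✓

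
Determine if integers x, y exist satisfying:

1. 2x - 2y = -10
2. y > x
Yes

Take x = 0, y = 5. Substituting into each constraint:
  (1) 2(0) - 2(5) = -10 ✓
  (2) 5 > 0 ✓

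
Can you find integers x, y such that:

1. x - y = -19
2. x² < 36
Yes

Take x = 0, y = 19. Substituting into each constraint:
  (1) 0 + (-19) = -19 ✓
  (2) x² = (0)² = 0, and 0 < 36 ✓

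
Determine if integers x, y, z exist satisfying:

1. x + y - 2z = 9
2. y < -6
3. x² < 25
Yes

Take x = 0, y = -7, z = -8. Substituting into each constraint:
  (1) 0 + (-7) - 2(-8) = 9 ✓
  (2) -7 < -6 ✓
  (3) x² = (0)² = 0, and 0 < 25 ✓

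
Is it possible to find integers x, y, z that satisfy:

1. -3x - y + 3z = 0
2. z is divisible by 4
Yes

Take x = 0, y = 0, z = 0. Substituting into each constraint:
  (1) -3(0) + 0 + 3(0) = 0 ✓
  (2) 0 = 4 × 0, remainder 0 ✓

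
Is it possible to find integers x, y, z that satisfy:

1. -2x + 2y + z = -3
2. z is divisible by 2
No

The full constraint system is jointly infeasible over the integers. Each constraint and what it forces:

  - -2x + 2y + z = -3: is a linear equation tying the variables together
  - z is divisible by 2: restricts z to multiples of 2

Modular obstruction: writing z = 2z', every remaining term of the linear equation is divisible by 2, so the left side is ≡ 0 (mod 2); but the right side -3 ≡ 1 (mod 2). No integers can satisfy it.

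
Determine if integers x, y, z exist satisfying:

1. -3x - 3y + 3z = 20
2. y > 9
No

Even the single constraint (-3x - 3y + 3z = 20) is infeasible over the integers.

  - -3x - 3y + 3z = 20: every term on the left is divisible by 3, so the LHS ≡ 0 (mod 3), but the RHS 20 is not — no integer solution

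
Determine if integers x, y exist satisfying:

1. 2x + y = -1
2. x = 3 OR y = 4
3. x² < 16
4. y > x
No

A contradictory subset is {2x + y = -1, x = 3 OR y = 4, y > x}. No integer assignment can satisfy these jointly:

  - 2x + y = -1: is a linear equation tying the variables together
  - x = 3 OR y = 4: forces a choice: either x = 3 or y = 4
  - y > x: bounds one variable relative to another variable

Split on the disjunction (x = 3 OR y = 4):
  • If x = 3: the equation forces y = -7, giving (x, y) = (3, -7), which violates y > x.
  • If y = 4: with y = 4, every remaining term of the linear equation is divisible by 2, so the left side is ≡ 0 (mod 2); but the right side -5 ≡ 1 (mod 2). No integers can satisfy it.
Both branches are infeasible, so the system has no integer solution.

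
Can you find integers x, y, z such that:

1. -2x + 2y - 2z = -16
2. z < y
Yes

Take x = 9, y = 1, z = 0. Substituting into each constraint:
  (1) -2(9) + 2(1) - 2(0) = -16 ✓
  (2) 0 < 1 ✓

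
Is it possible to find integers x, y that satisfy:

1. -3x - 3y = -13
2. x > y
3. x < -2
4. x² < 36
No

Even the single constraint (-3x - 3y = -13) is infeasible over the integers.

  - -3x - 3y = -13: every term on the left is divisible by 3, so the LHS ≡ 0 (mod 3), but the RHS -13 is not — no integer solution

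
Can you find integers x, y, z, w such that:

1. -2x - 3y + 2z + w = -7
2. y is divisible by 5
Yes

Take x = 0, y = 0, z = -4, w = 1. Substituting into each constraint:
  (1) -2(0) - 3(0) + 2(-4) + 1 = -7 ✓
  (2) 0 = 5 × 0, remainder 0 ✓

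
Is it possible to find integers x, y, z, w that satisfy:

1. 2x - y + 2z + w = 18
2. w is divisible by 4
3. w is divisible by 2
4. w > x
Yes

Take x = -1, y = -20, z = 0, w = 0. Substituting into each constraint:
  (1) 2(-1) + 20 + 2(0) + 0 = 18 ✓
  (2) 0 = 4 × 0, remainder 0 ✓
  (3) 0 = 2 × 0, remainder 0 ✓
  (4) 0 > -1 ✓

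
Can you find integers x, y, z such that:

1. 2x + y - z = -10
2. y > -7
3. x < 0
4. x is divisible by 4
Yes

Take x = -4, y = -6, z = -4. Substituting into each constraint:
  (1) 2(-4) + (-6) + 4 = -10 ✓
  (2) -6 > -7 ✓
  (3) -4 < 0 ✓
  (4) -4 = 4 × -1, remainder 0 ✓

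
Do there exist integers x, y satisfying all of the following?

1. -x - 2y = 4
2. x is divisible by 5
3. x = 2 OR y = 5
No

The full constraint system is jointly infeasible over the integers. Each constraint and what it forces:

  - -x - 2y = 4: is a linear equation tying the variables together
  - x is divisible by 5: restricts x to multiples of 5
  - x = 2 OR y = 5: forces a choice: either x = 2 or y = 5

Split on the disjunction (x = 2 OR y = 5):
  • If x = 2: this contradicts the divisibility constraint — 2 is not a multiple of 5.
  • If y = 5: with y = 5, writing x = 5x', every remaining term of the linear equation is divisible by 5, so the left side is ≡ 0 (mod 5); but the right side 14 ≡ 4 (mod 5). No integers can satisfy it.
Both branches are infeasible, so the system has no integer solution.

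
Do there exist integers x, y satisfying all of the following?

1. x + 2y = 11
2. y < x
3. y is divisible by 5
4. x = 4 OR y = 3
No

The full constraint system is jointly infeasible over the integers. Each constraint and what it forces:

  - x + 2y = 11: is a linear equation tying the variables together
  - y < x: bounds one variable relative to another variable
  - y is divisible by 5: restricts y to multiples of 5
  - x = 4 OR y = 3: forces a choice: either x = 4 or y = 3

Split on the disjunction (x = 4 OR y = 3):
  • If x = 4: with x = 4, writing y = 5y', every remaining term of the linear equation is divisible by 10, so the left side is ≡ 0 (mod 10); but the right side 7 ≡ 7 (mod 10). No integers can satisfy it.
  • If y = 3: this contradicts the divisibility constraint — 3 is not a multiple of 5.
Both branches are infeasible, so the system has no integer solution.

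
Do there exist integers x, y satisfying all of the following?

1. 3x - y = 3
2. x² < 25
Yes

Take x = 1, y = 0. Substituting into each constraint:
  (1) 3(1) + 0 = 3 ✓
  (2) x² = (1)² = 1, and 1 < 25 ✓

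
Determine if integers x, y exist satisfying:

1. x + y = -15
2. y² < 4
Yes

Take x = -15, y = 0. Substituting into each constraint:
  (1) (-15) + 0 = -15 ✓
  (2) y² = (0)² = 0, and 0 < 4 ✓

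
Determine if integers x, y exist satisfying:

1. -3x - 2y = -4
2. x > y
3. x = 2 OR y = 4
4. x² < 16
Yes

Take x = 2, y = -1. Substituting into each constraint:
  (1) -3(2) - 2(-1) = -4 ✓
  (2) 2 > -1 ✓
  (3) x = 2, target 2 ✓ (first branch holds)
  (4) x² = (2)² = 4, and 4 < 16 ✓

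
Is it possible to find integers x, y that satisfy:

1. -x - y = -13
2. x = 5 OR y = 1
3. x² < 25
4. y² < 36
No

A contradictory subset is {-x - y = -13, x = 5 OR y = 1, x² < 25}. No integer assignment can satisfy these jointly:

  - -x - y = -13: is a linear equation tying the variables together
  - x = 5 OR y = 1: forces a choice: either x = 5 or y = 1
  - x² < 25: restricts x to |x| ≤ 4

Split on the disjunction (x = 5 OR y = 1):
  • If x = 5: this contradicts x² < 25, which requires |x| ≤ 4.
  • If y = 1: the equation forces x = 12, but x² < 25 requires |x| ≤ 4.
Both branches are infeasible, so the system has no integer solution.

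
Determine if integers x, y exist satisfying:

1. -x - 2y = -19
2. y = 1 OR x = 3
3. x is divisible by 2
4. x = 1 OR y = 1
No

A contradictory subset is {-x - 2y = -19, x is divisible by 2}. No integer assignment can satisfy these jointly:

  - -x - 2y = -19: is a linear equation tying the variables together
  - x is divisible by 2: restricts x to multiples of 2

Modular obstruction: writing x = 2x', every remaining term of the linear equation is divisible by 2, so the left side is ≡ 0 (mod 2); but the right side -19 ≡ 1 (mod 2). No integers can satisfy it.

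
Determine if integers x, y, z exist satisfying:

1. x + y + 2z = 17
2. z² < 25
Yes

Take x = 17, y = 0, z = 0. Substituting into each constraint:
  (1) 17 + 0 + 2(0) = 17 ✓
  (2) z² = (0)² = 0, and 0 < 25 ✓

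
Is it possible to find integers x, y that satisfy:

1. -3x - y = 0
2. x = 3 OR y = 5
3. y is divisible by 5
No

The full constraint system is jointly infeasible over the integers. Each constraint and what it forces:

  - -3x - y = 0: is a linear equation tying the variables together
  - x = 3 OR y = 5: forces a choice: either x = 3 or y = 5
  - y is divisible by 5: restricts y to multiples of 5

Split on the disjunction (x = 3 OR y = 5):
  • If x = 3: with x = 3, writing y = 5y', every remaining term of the linear equation is divisible by 5, so the left side is ≡ 0 (mod 5); but the right side 9 ≡ 4 (mod 5). No integers can satisfy it.
  • If y = 5: with y = 5, every remaining term of the linear equation is divisible by 3, so the left side is ≡ 0 (mod 3); but the right side 5 ≡ 2 (mod 3). No integers can satisfy it.
Both branches are infeasible, so the system has no integer solution.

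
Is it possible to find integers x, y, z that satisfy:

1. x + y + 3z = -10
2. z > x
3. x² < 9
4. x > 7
No

A contradictory subset is {x² < 9, x > 7}. No integer assignment can satisfy these jointly:

  - x² < 9: restricts x to |x| ≤ 2
  - x > 7: bounds one variable relative to a constant

Direct contradiction: the bounds on x require x ≥ 8 and x ≤ 2 simultaneously, which is empty.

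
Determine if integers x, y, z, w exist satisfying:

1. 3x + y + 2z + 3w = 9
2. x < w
Yes

Take x = -1, y = 0, z = 6, w = 0. Substituting into each constraint:
  (1) 3(-1) + 0 + 2(6) + 3(0) = 9 ✓
  (2) -1 < 0 ✓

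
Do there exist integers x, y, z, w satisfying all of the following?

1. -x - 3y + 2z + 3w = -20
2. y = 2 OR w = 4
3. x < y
Yes

Take x = 1, y = 2, z = -8, w = 1. Substituting into each constraint:
  (1) (-1) - 3(2) + 2(-8) + 3(1) = -20 ✓
  (2) y = 2, target 2 ✓ (first branch holds)
  (3) 1 < 2 ✓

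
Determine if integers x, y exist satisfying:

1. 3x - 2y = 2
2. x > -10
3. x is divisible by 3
Yes

Take x = 0, y = -1. Substituting into each constraint:
  (1) 3(0) - 2(-1) = 2 ✓
  (2) 0 > -10 ✓
  (3) 0 = 3 × 0, remainder 0 ✓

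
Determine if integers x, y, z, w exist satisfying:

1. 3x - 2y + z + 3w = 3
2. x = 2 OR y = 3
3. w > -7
Yes

Take x = 1, y = 3, z = 0, w = 2. Substituting into each constraint:
  (1) 3(1) - 2(3) + 0 + 3(2) = 3 ✓
  (2) y = 3, target 3 ✓ (second branch holds)
  (3) 2 > -7 ✓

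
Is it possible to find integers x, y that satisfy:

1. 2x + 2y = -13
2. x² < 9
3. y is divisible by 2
No

Even the single constraint (2x + 2y = -13) is infeasible over the integers.

  - 2x + 2y = -13: every term on the left is divisible by 2, so the LHS ≡ 0 (mod 2), but the RHS -13 is not — no integer solution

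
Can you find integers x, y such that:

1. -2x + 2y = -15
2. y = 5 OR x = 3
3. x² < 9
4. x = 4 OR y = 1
No

Even the single constraint (-2x + 2y = -15) is infeasible over the integers.

  - -2x + 2y = -15: every term on the left is divisible by 2, so the LHS ≡ 0 (mod 2), but the RHS -15 is not — no integer solution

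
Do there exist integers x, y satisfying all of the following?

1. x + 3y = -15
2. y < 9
Yes

Take x = 0, y = -5. Substituting into each constraint:
  (1) 0 + 3(-5) = -15 ✓
  (2) -5 < 9 ✓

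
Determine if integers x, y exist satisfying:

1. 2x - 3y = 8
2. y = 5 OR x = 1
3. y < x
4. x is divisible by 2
No

A contradictory subset is {2x - 3y = 8, y = 5 OR x = 1, x is divisible by 2}. No integer assignment can satisfy these jointly:

  - 2x - 3y = 8: is a linear equation tying the variables together
  - y = 5 OR x = 1: forces a choice: either y = 5 or x = 1
  - x is divisible by 2: restricts x to multiples of 2

Split on the disjunction (y = 5 OR x = 1):
  • If y = 5: with y = 5, writing x = 2x', every remaining term of the linear equation is divisible by 4, so the left side is ≡ 0 (mod 4); but the right side 23 ≡ 3 (mod 4). No integers can satisfy it.
  • If x = 1: this contradicts the divisibility constraint — 1 is not a multiple of 2.
Both branches are infeasible, so the system has no integer solution.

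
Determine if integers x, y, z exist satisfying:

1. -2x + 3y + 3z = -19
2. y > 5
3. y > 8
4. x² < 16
Yes

Take x = 2, y = 9, z = -14. Substituting into each constraint:
  (1) -2(2) + 3(9) + 3(-14) = -19 ✓
  (2) 9 > 5 ✓
  (3) 9 > 8 ✓
  (4) x² = (2)² = 4, and 4 < 16 ✓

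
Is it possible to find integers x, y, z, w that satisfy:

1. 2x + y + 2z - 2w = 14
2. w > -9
Yes

Take x = 0, y = 14, z = 0, w = 0. Substituting into each constraint:
  (1) 2(0) + 14 + 2(0) - 2(0) = 14 ✓
  (2) 0 > -9 ✓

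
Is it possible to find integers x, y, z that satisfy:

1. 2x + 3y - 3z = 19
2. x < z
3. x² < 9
Yes

Take x = -1, y = 7, z = 0. Substituting into each constraint:
  (1) 2(-1) + 3(7) - 3(0) = 19 ✓
  (2) -1 < 0 ✓
  (3) x² = (-1)² = 1, and 1 < 9 ✓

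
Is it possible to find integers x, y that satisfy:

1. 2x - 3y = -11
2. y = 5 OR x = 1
Yes

Take x = 2, y = 5. Substituting into each constraint:
  (1) 2(2) - 3(5) = -11 ✓
  (2) y = 5, target 5 ✓ (first branch holds)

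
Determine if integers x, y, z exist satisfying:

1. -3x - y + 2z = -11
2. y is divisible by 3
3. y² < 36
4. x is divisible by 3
Yes

Take x = 3, y = 0, z = -1. Substituting into each constraint:
  (1) -3(3) + 0 + 2(-1) = -11 ✓
  (2) 0 = 3 × 0, remainder 0 ✓
  (3) y² = (0)² = 0, and 0 < 36 ✓
  (4) 3 = 3 × 1, remainder 0 ✓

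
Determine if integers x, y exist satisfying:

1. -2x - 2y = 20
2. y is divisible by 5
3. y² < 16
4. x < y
Yes

Take x = -10, y = 0. Substituting into each constraint:
  (1) -2(-10) - 2(0) = 20 ✓
  (2) 0 = 5 × 0, remainder 0 ✓
  (3) y² = (0)² = 0, and 0 < 16 ✓
  (4) -10 < 0 ✓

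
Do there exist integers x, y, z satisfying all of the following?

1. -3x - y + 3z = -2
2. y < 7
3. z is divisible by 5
Yes

Take x = 0, y = 2, z = 0. Substituting into each constraint:
  (1) -3(0) + (-2) + 3(0) = -2 ✓
  (2) 2 < 7 ✓
  (3) 0 = 5 × 0, remainder 0 ✓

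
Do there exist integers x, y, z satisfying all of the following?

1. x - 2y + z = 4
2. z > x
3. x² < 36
Yes

Take x = 0, y = -1, z = 2. Substituting into each constraint:
  (1) 0 - 2(-1) + 2 = 4 ✓
  (2) 2 > 0 ✓
  (3) x² = (0)² = 0, and 0 < 36 ✓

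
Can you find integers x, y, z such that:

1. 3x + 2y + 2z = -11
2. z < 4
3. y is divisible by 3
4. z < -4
Yes

Take x = 1, y = 0, z = -7. Substituting into each constraint:
  (1) 3(1) + 2(0) + 2(-7) = -11 ✓
  (2) -7 < 4 ✓
  (3) 0 = 3 × 0, remainder 0 ✓
  (4) -7 < -4 ✓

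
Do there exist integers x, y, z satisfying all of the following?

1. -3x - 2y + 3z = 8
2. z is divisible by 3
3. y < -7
Yes

Take x = 4, y = -10, z = 0. Substituting into each constraint:
  (1) -3(4) - 2(-10) + 3(0) = 8 ✓
  (2) 0 = 3 × 0, remainder 0 ✓
  (3) -10 < -7 ✓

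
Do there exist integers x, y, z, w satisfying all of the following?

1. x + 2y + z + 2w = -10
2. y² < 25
Yes

Take x = 0, y = 0, z = 0, w = -5. Substituting into each constraint:
  (1) 0 + 2(0) + 0 + 2(-5) = -10 ✓
  (2) y² = (0)² = 0, and 0 < 25 ✓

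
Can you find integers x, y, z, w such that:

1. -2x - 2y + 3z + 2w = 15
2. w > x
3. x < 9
Yes

Take x = -3, y = 0, z = 3, w = 0. Substituting into each constraint:
  (1) -2(-3) - 2(0) + 3(3) + 2(0) = 15 ✓
  (2) 0 > -3 ✓
  (3) -3 < 9 ✓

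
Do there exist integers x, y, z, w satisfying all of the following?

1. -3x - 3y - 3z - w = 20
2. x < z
Yes

Take x = -1, y = 0, z = 0, w = -17. Substituting into each constraint:
  (1) -3(-1) - 3(0) - 3(0) + 17 = 20 ✓
  (2) -1 < 0 ✓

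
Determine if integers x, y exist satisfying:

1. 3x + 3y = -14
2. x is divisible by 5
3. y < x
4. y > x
No

Even the single constraint (3x + 3y = -14) is infeasible over the integers.

  - 3x + 3y = -14: every term on the left is divisible by 3, so the LHS ≡ 0 (mod 3), but the RHS -14 is not — no integer solution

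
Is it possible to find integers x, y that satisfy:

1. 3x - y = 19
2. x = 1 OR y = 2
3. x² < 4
Yes

Take x = 1, y = -16. Substituting into each constraint:
  (1) 3(1) + 16 = 19 ✓
  (2) x = 1, target 1 ✓ (first branch holds)
  (3) x² = (1)² = 1, and 1 < 4 ✓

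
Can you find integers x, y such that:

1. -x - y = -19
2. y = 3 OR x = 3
Yes

Take x = 3, y = 16. Substituting into each constraint:
  (1) (-3) + (-16) = -19 ✓
  (2) x = 3, target 3 ✓ (second branch holds)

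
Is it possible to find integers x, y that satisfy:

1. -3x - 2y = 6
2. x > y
Yes

Take x = 0, y = -3. Substituting into each constraint:
  (1) -3(0) - 2(-3) = 6 ✓
  (2) 0 > -3 ✓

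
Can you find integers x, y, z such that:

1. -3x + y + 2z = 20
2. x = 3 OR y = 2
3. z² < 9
Yes

Take x = -6, y = 2, z = 0. Substituting into each constraint:
  (1) -3(-6) + 2 + 2(0) = 20 ✓
  (2) y = 2, target 2 ✓ (second branch holds)
  (3) z² = (0)² = 0, and 0 < 9 ✓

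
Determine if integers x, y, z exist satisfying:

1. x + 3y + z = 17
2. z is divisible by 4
Yes

Take x = 2, y = 5, z = 0. Substituting into each constraint:
  (1) 2 + 3(5) + 0 = 17 ✓
  (2) 0 = 4 × 0, remainder 0 ✓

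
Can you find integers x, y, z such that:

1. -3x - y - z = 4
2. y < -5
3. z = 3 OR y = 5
Yes

Take x = 0, y = -7, z = 3. Substituting into each constraint:
  (1) -3(0) + 7 + (-3) = 4 ✓
  (2) -7 < -5 ✓
  (3) z = 3, target 3 ✓ (first branch holds)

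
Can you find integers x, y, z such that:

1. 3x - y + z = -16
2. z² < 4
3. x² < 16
Yes

Take x = 0, y = 16, z = 0. Substituting into each constraint:
  (1) 3(0) + (-16) + 0 = -16 ✓
  (2) z² = (0)² = 0, and 0 < 4 ✓
  (3) x² = (0)² = 0, and 0 < 16 ✓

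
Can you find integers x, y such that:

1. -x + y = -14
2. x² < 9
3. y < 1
Yes

Take x = 0, y = -14. Substituting into each constraint:
  (1) 0 + (-14) = -14 ✓
  (2) x² = (0)² = 0, and 0 < 9 ✓
  (3) -14 < 1 ✓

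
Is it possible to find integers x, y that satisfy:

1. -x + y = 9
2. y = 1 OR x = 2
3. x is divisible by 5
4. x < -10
No

A contradictory subset is {-x + y = 9, y = 1 OR x = 2, x < -10}. No integer assignment can satisfy these jointly:

  - -x + y = 9: is a linear equation tying the variables together
  - y = 1 OR x = 2: forces a choice: either y = 1 or x = 2
  - x < -10: bounds one variable relative to a constant

Split on the disjunction (y = 1 OR x = 2):
  • If y = 1: the equation forces x = -8, which contradicts the bound x ≤ -11.
  • If x = 2: this contradicts the bound x ≤ -11.
Both branches are infeasible, so the system has no integer solution.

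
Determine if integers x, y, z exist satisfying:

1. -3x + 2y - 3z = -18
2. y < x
Yes

Take x = 1, y = 0, z = 5. Substituting into each constraint:
  (1) -3(1) + 2(0) - 3(5) = -18 ✓
  (2) 0 < 1 ✓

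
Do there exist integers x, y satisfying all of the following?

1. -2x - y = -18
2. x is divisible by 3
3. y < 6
Yes

Take x = 9, y = 0. Substituting into each constraint:
  (1) -2(9) + 0 = -18 ✓
  (2) 9 = 3 × 3, remainder 0 ✓
  (3) 0 < 6 ✓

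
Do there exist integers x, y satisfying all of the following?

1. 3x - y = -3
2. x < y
Yes

Take x = -1, y = 0. Substituting into each constraint:
  (1) 3(-1) + 0 = -3 ✓
  (2) -1 < 0 ✓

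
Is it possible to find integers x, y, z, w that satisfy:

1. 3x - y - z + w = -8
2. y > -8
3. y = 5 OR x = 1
Yes

Take x = 2, y = 5, z = 0, w = -9. Substituting into each constraint:
  (1) 3(2) + (-5) + 0 + (-9) = -8 ✓
  (2) 5 > -8 ✓
  (3) y = 5, target 5 ✓ (first branch holds)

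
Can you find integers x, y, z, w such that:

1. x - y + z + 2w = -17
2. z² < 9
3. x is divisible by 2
Yes

Take x = 0, y = -3, z = 2, w = -11. Substituting into each constraint:
  (1) 0 + 3 + 2 + 2(-11) = -17 ✓
  (2) z² = (2)² = 4, and 4 < 9 ✓
  (3) 0 = 2 × 0, remainder 0 ✓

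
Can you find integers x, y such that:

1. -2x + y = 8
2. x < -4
Yes

Take x = -5, y = -2. Substituting into each constraint:
  (1) -2(-5) + (-2) = 8 ✓
  (2) -5 < -4 ✓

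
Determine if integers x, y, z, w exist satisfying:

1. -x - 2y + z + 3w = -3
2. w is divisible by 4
Yes

Take x = 0, y = 0, z = -3, w = 0. Substituting into each constraint:
  (1) 0 - 2(0) + (-3) + 3(0) = -3 ✓
  (2) 0 = 4 × 0, remainder 0 ✓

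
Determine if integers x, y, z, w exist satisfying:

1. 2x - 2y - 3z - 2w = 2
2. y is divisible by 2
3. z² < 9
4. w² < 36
Yes

Take x = 0, y = 0, z = 0, w = -1. Substituting into each constraint:
  (1) 2(0) - 2(0) - 3(0) - 2(-1) = 2 ✓
  (2) 0 = 2 × 0, remainder 0 ✓
  (3) z² = (0)² = 0, and 0 < 9 ✓
  (4) w² = (-1)² = 1, and 1 < 36 ✓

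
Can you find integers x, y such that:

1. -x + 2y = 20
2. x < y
Yes

Take x = 18, y = 19. Substituting into each constraint:
  (1) (-18) + 2(19) = 20 ✓
  (2) 18 < 19 ✓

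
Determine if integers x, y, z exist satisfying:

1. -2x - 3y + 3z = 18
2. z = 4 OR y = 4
Yes

Take x = -12, y = 6, z = 4. Substituting into each constraint:
  (1) -2(-12) - 3(6) + 3(4) = 18 ✓
  (2) z = 4, target 4 ✓ (first branch holds)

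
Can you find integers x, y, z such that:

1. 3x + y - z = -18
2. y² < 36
Yes

Take x = 0, y = 0, z = 18. Substituting into each constraint:
  (1) 3(0) + 0 + (-18) = -18 ✓
  (2) y² = (0)² = 0, and 0 < 36 ✓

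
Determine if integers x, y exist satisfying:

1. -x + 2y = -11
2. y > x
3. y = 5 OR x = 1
No

The full constraint system is jointly infeasible over the integers. Each constraint and what it forces:

  - -x + 2y = -11: is a linear equation tying the variables together
  - y > x: bounds one variable relative to another variable
  - y = 5 OR x = 1: forces a choice: either y = 5 or x = 1

Split on the disjunction (y = 5 OR x = 1):
  • If y = 5: the equation forces x = 21, giving (y, x) = (5, 21), which violates y > x.
  • If x = 1: the equation forces y = -5, giving (x, y) = (1, -5), which violates y > x.
Both branches are infeasible, so the system has no integer solution.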